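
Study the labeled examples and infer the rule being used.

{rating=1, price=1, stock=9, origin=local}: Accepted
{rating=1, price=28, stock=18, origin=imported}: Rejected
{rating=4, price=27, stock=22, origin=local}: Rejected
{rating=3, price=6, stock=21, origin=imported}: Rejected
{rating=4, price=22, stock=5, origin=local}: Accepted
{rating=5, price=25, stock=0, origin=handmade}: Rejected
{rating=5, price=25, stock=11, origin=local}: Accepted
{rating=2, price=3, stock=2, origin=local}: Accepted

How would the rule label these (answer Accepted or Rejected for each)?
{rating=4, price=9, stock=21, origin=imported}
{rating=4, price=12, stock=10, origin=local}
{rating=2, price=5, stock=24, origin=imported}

A rule that fits every label: origin is local AND price ≤ 25 — true of each 'Accepted' example, false of each 'Rejected' one.
{rating=4, price=9, stock=21, origin=imported}: origin is imported, price = 9 — does not fit, so Rejected.
{rating=4, price=12, stock=10, origin=local}: origin is local, price = 12 — fits, so Accepted.
{rating=2, price=5, stock=24, origin=imported}: origin is imported, price = 5 — does not fit, so Rejected.

Rejected, Accepted, Rejected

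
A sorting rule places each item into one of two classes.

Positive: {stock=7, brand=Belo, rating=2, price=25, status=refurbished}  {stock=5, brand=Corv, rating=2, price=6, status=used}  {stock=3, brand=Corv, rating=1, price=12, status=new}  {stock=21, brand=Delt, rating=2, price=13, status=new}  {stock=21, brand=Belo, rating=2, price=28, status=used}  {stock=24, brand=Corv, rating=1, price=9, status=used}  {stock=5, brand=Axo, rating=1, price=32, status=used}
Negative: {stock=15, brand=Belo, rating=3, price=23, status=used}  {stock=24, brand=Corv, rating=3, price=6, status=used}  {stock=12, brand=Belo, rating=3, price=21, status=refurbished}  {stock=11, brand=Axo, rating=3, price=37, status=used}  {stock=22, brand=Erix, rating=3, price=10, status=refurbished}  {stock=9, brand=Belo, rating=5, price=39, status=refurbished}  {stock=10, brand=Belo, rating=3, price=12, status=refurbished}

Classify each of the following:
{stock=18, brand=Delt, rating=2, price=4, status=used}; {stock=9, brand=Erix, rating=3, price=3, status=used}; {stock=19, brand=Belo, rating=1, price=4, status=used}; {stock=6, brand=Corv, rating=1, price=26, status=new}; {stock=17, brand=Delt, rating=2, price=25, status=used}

The distinguishing property — rating ≤ 2 — holds for all the 'Positive' cases and none of the 'Negative' cases.
{stock=18, brand=Delt, rating=2, price=4, status=used}: Positive (rating = 2). {stock=9, brand=Erix, rating=3, price=3, status=used}: Negative (rating = 3). {stock=19, brand=Belo, rating=1, price=4, status=used}: Positive (rating = 1). {stock=6, brand=Corv, rating=1, price=26, status=new}: Positive (rating = 1). {stock=17, brand=Delt, rating=2, price=25, status=used}: Positive (rating = 2).

Positive, Negative, Positive, Positive, Positive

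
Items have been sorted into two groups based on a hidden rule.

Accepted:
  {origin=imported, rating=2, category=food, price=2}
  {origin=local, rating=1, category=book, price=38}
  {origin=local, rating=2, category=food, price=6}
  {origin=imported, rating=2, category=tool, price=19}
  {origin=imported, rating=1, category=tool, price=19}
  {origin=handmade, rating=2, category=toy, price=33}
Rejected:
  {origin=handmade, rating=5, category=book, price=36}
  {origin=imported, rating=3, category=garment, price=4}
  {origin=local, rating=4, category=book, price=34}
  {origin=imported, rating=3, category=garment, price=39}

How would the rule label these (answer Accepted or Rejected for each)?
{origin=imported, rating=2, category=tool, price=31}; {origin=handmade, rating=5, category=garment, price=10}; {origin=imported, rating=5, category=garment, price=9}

Accepted, Rejected, Rejected

The pattern is that an item is 'Accepted' exactly when: rating ≤ 2.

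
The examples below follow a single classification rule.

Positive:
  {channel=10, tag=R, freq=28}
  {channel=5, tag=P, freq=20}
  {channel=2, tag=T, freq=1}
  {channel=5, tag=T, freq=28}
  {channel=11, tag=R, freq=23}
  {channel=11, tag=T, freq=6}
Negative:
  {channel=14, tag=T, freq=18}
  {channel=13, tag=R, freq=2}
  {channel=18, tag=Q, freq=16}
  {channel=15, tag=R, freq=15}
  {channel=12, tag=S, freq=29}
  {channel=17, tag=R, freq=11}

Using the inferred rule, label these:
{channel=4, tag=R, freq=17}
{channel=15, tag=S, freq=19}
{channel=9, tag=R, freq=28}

Positive, Negative, Positive

'Positive' ⟺ channel ≤ 11.
{channel=4, tag=R, freq=17}: channel = 4, checks out → Positive. {channel=15, tag=S, freq=19}: channel = 15, does not fit → Negative. {channel=9, tag=R, freq=28}: channel = 9, checks out → Positive.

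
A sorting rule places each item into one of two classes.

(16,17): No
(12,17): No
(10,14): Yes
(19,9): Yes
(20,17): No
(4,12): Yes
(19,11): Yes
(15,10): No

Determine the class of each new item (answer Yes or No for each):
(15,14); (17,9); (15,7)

No, Yes, Yes

Rule: sum is even. This holds for each 'Yes' example and fails for each 'No' one.
(15,14) — 15+14 = 29, hence No.
(17,9) — 17+9 = 26, hence Yes.
(15,7) — 15+7 = 22, hence Yes.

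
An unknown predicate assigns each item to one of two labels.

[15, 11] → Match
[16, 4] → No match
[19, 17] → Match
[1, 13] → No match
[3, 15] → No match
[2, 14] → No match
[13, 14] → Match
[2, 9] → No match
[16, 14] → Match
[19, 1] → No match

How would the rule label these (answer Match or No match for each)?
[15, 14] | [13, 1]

The simplest hypothesis consistent with all the labels is: sum ≥ 26.

Match, No match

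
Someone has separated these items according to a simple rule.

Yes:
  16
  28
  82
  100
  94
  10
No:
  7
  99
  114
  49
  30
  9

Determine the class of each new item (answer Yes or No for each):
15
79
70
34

No, No, Yes, Yes

'Yes' ⟺ ≡ 4 (mod 6).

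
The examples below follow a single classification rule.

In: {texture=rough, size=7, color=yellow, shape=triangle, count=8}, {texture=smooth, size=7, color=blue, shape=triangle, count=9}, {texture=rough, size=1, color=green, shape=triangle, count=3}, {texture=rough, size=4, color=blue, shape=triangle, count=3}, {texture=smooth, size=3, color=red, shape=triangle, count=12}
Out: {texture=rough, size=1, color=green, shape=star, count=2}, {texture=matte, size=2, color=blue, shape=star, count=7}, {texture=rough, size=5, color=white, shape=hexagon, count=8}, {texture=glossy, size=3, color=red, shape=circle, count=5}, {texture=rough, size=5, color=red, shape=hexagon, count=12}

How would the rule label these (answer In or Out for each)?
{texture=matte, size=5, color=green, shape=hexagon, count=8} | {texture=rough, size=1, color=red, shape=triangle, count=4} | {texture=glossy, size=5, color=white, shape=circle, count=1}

Out, In, Out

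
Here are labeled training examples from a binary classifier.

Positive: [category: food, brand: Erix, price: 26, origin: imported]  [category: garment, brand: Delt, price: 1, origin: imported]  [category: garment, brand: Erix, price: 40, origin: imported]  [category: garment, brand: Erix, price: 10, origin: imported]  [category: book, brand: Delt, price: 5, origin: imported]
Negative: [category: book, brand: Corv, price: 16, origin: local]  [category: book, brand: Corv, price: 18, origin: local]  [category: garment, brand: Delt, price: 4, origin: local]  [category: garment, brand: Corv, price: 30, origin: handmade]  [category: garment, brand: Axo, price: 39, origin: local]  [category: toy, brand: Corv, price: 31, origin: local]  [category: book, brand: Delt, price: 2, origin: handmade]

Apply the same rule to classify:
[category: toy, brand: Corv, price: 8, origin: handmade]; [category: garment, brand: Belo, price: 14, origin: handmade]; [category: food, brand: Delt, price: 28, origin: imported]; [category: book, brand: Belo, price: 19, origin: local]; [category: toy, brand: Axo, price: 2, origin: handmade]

Negative, Negative, Positive, Negative, Negative

The pattern is that an item is 'Positive' exactly when: origin is imported.
[category: toy, brand: Corv, price: 8, origin: handmade]: origin is handmade, doesn't qualify → Negative.
[category: garment, brand: Belo, price: 14, origin: handmade]: origin is handmade, doesn't qualify → Negative.
[category: food, brand: Delt, price: 28, origin: imported]: origin is imported, qualifies → Positive.
[category: book, brand: Belo, price: 19, origin: local]: origin is local, doesn't qualify → Negative.
[category: toy, brand: Axo, price: 2, origin: handmade]: origin is handmade, doesn't qualify → Negative.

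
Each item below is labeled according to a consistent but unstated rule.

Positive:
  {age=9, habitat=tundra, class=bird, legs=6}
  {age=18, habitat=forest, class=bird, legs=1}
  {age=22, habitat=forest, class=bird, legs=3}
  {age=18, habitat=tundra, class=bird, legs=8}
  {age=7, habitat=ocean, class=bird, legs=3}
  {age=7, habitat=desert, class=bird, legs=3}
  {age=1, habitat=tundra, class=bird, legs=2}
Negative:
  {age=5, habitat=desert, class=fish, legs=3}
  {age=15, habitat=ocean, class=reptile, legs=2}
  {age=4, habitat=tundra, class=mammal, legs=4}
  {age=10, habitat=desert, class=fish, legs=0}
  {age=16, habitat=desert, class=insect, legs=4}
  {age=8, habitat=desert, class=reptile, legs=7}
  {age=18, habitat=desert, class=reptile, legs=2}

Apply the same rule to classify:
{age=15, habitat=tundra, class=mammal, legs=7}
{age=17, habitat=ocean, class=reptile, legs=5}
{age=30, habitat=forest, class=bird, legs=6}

The common property of the 'Positive' items is: class is bird. No 'Negative' item has it.
Negative: {age=15, habitat=tundra, class=mammal, legs=7}, since class is mammal. Negative: {age=17, habitat=ocean, class=reptile, legs=5}, since class is reptile. Positive: {age=30, habitat=forest, class=bird, legs=6}, since class is bird.

Negative, Negative, Positive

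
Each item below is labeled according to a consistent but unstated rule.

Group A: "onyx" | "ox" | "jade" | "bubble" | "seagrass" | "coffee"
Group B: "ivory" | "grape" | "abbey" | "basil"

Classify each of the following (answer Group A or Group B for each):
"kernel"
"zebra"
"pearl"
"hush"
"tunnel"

Group A, Group B, Group B, Group A, Group A

Comparing the two groups points to one rule — even length.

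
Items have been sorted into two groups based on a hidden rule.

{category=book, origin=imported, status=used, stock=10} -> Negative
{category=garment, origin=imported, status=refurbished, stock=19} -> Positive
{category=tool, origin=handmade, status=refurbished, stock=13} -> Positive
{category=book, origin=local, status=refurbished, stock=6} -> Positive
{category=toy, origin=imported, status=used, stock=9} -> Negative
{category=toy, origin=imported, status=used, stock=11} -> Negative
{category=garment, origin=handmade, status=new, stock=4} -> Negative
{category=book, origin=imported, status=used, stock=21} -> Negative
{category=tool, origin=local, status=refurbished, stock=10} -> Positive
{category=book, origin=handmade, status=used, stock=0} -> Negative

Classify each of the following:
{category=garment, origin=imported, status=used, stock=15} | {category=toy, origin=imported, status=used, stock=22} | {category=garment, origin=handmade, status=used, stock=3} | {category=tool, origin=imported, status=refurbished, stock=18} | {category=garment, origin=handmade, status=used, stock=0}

Looking at the examples, the only property every 'Positive' case has and every 'Negative' case lacks is: status is refurbished.
{category=garment, origin=imported, status=used, stock=15}: Negative (status is used).
{category=toy, origin=imported, status=used, stock=22}: Negative (status is used).
{category=garment, origin=handmade, status=used, stock=3}: Negative (status is used).
{category=tool, origin=imported, status=refurbished, stock=18}: Positive (status is refurbished).
{category=garment, origin=handmade, status=used, stock=0}: Negative (status is used).

Negative, Negative, Negative, Positive, Negative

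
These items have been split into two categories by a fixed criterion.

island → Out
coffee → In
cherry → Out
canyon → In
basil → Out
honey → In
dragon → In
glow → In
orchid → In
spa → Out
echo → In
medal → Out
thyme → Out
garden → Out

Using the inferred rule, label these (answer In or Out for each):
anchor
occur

The distinguishing property — contains 'o' — holds for all the 'In' cases and none of the 'Out' cases.

In, In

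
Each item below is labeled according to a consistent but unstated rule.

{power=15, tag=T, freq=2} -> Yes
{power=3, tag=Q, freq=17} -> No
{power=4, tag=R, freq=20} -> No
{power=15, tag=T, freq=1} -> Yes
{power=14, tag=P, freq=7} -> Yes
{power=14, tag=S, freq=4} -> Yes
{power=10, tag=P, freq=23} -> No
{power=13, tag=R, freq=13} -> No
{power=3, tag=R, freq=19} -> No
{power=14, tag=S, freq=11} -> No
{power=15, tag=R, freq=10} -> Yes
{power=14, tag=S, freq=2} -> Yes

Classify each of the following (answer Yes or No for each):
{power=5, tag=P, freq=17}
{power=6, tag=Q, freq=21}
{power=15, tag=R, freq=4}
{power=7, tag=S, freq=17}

No, No, Yes, No

The classifier is using: freq ≤ 10.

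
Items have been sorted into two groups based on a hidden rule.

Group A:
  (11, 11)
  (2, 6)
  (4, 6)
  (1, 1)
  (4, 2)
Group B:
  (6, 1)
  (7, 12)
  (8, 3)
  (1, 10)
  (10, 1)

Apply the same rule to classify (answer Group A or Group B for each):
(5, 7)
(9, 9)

A rule that fits every label: sum is even — true of each 'Group A' example, false of each 'Group B' one.
(5, 7): Group A (5+7 = 12).
(9, 9): Group A (9+9 = 18).

Group A, Group A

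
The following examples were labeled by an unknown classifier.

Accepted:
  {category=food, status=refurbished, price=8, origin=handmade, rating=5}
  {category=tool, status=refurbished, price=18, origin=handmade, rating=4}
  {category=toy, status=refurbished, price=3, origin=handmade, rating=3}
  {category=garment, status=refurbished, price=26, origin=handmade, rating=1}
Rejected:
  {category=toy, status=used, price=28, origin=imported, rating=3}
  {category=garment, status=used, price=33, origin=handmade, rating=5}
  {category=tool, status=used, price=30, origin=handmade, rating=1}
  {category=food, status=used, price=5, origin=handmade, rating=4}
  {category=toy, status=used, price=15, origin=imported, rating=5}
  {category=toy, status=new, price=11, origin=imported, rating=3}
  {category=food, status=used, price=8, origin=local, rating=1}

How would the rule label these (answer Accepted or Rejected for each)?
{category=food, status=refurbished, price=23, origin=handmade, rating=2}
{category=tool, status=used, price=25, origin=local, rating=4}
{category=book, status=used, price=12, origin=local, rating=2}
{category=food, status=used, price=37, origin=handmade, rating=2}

Checking candidate rules against both groups, what survives is: status is refurbished.

Accepted, Rejected, Rejected, Rejected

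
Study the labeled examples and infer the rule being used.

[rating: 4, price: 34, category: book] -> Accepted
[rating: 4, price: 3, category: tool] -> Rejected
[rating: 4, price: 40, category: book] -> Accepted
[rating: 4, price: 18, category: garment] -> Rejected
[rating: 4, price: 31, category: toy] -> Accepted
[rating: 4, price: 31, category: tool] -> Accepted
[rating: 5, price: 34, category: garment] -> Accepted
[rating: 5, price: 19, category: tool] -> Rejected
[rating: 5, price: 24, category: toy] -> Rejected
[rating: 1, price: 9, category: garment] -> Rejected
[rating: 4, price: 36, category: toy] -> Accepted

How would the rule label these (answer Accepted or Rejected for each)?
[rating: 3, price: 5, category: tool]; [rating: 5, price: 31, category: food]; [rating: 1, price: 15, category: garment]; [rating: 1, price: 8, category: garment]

All 'Accepted' examples share one property — price ≥ 31 — and every 'Rejected' example lacks it.
Rejected: [rating: 3, price: 5, category: tool], since price = 5.
Accepted: [rating: 5, price: 31, category: food], since price = 31.
Rejected: [rating: 1, price: 15, category: garment], since price = 15.
Rejected: [rating: 1, price: 8, category: garment], since price = 8.

Rejected, Accepted, Rejected, Rejected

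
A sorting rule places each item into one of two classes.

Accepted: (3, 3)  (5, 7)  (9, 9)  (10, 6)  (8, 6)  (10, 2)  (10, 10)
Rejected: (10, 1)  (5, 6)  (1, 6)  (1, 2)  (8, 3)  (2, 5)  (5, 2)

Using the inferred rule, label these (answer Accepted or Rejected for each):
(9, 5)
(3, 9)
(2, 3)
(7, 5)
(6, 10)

The classifier is using: sum is even.
(9, 5): 9+5 = 14 — passes, so Accepted.
(3, 9): 3+9 = 12 — passes, so Accepted.
(2, 3): 2+3 = 5 — fails the rule, so Rejected.
(7, 5): 7+5 = 12 — passes, so Accepted.
(6, 10): 6+10 = 16 — passes, so Accepted.

Accepted, Accepted, Rejected, Accepted, Accepted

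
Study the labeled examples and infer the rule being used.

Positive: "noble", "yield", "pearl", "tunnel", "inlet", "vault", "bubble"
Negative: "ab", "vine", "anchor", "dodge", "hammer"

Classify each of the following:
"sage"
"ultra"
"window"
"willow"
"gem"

Negative, Positive, Negative, Positive, Negative

All 'Positive' examples share one property — contains 'l' — and every 'Negative' example lacks it.
"sage" → no 'l' → Negative. "ultra" → has 'l' → Positive. "window" → no 'l' → Negative. "willow" → has 'l' → Positive. "gem" → no 'l' → Negative.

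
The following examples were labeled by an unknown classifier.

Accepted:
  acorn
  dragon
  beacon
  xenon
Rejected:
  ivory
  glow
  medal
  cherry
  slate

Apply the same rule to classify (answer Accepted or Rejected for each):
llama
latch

Rejected, Rejected

One predicate separates the groups cleanly: contains 'n'.
Rejected: llama, since no 'n'.
Rejected: latch, since no 'n'.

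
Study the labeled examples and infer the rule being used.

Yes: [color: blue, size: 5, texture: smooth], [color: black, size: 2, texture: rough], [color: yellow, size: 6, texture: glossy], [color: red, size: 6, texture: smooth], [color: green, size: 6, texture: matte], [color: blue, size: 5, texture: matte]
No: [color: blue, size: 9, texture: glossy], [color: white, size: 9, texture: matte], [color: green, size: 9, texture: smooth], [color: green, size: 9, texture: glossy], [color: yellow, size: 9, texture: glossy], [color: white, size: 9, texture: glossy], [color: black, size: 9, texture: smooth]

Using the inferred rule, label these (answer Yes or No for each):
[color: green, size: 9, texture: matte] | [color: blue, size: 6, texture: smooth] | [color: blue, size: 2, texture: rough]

No, Yes, Yes

The distinguishing property — size ≤ 6 — holds for all the 'Yes' cases and none of the 'No' cases.
[color: green, size: 9, texture: matte]: size = 9 — does not fit, so No.
[color: blue, size: 6, texture: smooth]: size = 6 — has this property, so Yes.
[color: blue, size: 2, texture: rough]: size = 2 — has this property, so Yes.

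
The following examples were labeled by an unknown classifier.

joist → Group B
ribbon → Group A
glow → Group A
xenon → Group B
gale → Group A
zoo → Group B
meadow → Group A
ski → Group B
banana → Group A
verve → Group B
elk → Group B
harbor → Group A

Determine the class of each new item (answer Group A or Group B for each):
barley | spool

Group A, Group B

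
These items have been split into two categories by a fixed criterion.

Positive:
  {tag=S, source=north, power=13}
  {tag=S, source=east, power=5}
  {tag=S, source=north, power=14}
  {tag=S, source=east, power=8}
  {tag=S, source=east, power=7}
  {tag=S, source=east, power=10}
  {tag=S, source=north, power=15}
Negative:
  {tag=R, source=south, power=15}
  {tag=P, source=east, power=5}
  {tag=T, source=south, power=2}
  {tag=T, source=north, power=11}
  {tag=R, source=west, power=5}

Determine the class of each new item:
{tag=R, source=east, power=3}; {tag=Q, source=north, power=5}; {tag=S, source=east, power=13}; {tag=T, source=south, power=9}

A rule that fits every label: tag is S — true of each 'Positive' example, false of each 'Negative' one.
{tag=R, source=east, power=3} → tag is R → Negative. {tag=Q, source=north, power=5} → tag is Q → Negative. {tag=S, source=east, power=13} → tag is S → Positive. {tag=T, source=south, power=9} → tag is T → Negative.

Negative, Negative, Positive, Negative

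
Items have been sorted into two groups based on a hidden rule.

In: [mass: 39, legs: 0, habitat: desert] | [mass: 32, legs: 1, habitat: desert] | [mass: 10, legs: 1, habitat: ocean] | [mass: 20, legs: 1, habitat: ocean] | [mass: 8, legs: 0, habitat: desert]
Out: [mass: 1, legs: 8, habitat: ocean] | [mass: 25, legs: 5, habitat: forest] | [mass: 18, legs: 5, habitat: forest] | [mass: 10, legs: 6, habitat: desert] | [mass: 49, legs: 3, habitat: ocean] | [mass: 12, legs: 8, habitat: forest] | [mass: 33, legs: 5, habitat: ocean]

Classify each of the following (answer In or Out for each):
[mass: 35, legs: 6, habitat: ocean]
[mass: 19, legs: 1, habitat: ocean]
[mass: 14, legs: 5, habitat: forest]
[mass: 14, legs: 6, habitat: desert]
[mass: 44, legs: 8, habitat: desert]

The pattern is that an item is 'In' exactly when: legs ≤ 1.
[mass: 35, legs: 6, habitat: ocean] → legs = 6 → Out. [mass: 19, legs: 1, habitat: ocean] → legs = 1 → In. [mass: 14, legs: 5, habitat: forest] → legs = 5 → Out. [mass: 14, legs: 6, habitat: desert] → legs = 6 → Out. [mass: 44, legs: 8, habitat: desert] → legs = 8 → Out.

Out, In, Out, Out, Out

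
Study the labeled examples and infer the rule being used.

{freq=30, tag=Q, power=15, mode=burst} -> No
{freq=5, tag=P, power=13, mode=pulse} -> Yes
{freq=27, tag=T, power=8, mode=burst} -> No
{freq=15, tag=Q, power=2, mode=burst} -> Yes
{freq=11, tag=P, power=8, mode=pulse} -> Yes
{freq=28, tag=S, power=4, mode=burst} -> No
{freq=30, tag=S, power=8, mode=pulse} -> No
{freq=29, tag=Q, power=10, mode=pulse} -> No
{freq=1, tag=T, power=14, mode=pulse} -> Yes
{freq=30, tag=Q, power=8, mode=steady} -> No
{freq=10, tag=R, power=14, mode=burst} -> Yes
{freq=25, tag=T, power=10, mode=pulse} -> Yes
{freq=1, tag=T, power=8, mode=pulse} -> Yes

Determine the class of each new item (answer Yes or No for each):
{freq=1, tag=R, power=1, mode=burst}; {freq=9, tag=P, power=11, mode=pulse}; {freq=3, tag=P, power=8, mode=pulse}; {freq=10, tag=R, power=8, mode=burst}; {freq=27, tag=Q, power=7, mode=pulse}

Yes, Yes, Yes, Yes, No

A rule that fits every label: freq ≤ 25 — true of each 'Yes' example, false of each 'No' one.
{freq=1, tag=R, power=1, mode=burst}: freq = 1, matches → Yes.
{freq=9, tag=P, power=11, mode=pulse}: freq = 9, matches → Yes.
{freq=3, tag=P, power=8, mode=pulse}: freq = 3, matches → Yes.
{freq=10, tag=R, power=8, mode=burst}: freq = 10, matches → Yes.
{freq=27, tag=Q, power=7, mode=pulse}: freq = 27, fails this test → No.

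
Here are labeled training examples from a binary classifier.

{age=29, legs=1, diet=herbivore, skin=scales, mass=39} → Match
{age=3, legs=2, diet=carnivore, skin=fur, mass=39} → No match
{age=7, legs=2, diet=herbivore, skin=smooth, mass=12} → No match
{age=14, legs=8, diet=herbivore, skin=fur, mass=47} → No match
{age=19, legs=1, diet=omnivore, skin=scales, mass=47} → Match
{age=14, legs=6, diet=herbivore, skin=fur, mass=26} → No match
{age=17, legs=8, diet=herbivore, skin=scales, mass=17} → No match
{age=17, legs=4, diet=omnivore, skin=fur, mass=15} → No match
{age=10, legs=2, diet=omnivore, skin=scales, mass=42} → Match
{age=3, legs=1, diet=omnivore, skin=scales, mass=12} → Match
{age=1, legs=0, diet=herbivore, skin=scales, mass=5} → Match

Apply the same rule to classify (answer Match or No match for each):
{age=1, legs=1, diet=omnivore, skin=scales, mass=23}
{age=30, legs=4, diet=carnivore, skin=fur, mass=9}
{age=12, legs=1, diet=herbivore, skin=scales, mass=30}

Match, No match, Match

One predicate separates the groups cleanly: skin is scales AND legs ≤ 2.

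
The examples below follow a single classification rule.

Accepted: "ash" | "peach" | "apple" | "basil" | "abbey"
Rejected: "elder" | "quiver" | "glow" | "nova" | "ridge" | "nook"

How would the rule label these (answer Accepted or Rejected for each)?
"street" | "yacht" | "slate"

Rejected, Accepted, Accepted

The distinguishing property — odd length AND contains 'a' — holds for all the 'Accepted' cases and none of the 'Rejected' cases.
Rejected: "street", since length 6, no 'a'.
Accepted: "yacht", since length 5, has 'a'.
Accepted: "slate", since length 5, has 'a'.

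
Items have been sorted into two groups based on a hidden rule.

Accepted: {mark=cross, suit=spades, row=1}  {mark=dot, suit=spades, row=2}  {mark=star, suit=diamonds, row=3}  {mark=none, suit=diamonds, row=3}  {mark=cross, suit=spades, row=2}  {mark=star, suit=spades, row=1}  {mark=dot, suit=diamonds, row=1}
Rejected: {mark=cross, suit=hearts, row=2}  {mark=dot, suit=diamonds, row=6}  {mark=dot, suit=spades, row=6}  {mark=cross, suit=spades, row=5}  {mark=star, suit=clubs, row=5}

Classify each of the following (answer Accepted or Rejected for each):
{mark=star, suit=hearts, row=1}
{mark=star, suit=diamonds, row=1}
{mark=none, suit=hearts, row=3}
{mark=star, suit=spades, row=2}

'Accepted' ⟺ suit is not hearts AND row ≤ 3.

Rejected, Accepted, Rejected, Accepted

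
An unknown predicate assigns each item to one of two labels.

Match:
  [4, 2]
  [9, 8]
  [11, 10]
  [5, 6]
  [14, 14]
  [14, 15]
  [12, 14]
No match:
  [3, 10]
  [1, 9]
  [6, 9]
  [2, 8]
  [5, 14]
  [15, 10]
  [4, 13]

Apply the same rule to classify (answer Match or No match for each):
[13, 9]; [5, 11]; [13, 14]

The classifier is using: |first − second| ≤ 2.
No match: [13, 9], since |13−9| = 4. No match: [5, 11], since |5−11| = 6. Match: [13, 14], since |13−14| = 1.

No match, No match, Match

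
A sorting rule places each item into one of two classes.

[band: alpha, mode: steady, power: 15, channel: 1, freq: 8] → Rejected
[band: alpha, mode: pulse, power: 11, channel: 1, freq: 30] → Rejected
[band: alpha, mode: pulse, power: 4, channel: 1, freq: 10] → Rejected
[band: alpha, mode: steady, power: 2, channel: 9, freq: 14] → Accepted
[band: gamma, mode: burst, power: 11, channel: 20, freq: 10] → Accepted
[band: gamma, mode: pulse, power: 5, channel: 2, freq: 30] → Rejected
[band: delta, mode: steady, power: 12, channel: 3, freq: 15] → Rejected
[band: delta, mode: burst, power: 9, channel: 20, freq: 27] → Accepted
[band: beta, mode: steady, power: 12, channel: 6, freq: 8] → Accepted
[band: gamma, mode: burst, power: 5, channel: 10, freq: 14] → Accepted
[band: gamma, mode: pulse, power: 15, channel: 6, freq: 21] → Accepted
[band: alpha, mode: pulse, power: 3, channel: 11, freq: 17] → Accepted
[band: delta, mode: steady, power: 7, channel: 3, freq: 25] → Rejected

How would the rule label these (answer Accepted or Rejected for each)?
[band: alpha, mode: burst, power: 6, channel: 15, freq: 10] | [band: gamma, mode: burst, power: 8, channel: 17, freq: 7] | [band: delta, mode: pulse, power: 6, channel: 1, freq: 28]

Accepted, Accepted, Rejected

Rule: channel ≥ 6. This holds for each 'Accepted' example and fails for each 'Rejected' one.
[band: alpha, mode: burst, power: 6, channel: 15, freq: 10]: channel = 15 — meets the rule, so Accepted.
[band: gamma, mode: burst, power: 8, channel: 17, freq: 7]: channel = 17 — meets the rule, so Accepted.
[band: delta, mode: pulse, power: 6, channel: 1, freq: 28]: channel = 1 — fails the rule, so Rejected.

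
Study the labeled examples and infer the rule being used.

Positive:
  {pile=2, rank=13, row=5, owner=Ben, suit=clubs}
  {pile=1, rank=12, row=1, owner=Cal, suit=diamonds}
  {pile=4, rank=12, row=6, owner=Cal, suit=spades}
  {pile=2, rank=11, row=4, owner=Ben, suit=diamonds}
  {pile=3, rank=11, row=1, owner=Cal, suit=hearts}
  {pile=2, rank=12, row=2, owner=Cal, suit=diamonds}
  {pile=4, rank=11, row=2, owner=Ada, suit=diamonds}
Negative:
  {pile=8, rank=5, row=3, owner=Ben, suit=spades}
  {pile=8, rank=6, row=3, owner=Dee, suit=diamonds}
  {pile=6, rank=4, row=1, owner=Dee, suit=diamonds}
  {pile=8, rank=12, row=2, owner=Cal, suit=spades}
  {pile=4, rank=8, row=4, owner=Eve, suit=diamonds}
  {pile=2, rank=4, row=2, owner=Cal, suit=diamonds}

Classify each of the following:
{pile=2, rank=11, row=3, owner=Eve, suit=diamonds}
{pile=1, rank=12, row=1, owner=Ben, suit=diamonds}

Positive, Positive

Every 'Positive' example satisfies: pile ≤ 4 AND rank ≥ 11. None of the 'Negative' examples do.
{pile=2, rank=11, row=3, owner=Eve, suit=diamonds}: Positive (pile = 2, rank = 11).
{pile=1, rank=12, row=1, owner=Ben, suit=diamonds}: Positive (pile = 1, rank = 12).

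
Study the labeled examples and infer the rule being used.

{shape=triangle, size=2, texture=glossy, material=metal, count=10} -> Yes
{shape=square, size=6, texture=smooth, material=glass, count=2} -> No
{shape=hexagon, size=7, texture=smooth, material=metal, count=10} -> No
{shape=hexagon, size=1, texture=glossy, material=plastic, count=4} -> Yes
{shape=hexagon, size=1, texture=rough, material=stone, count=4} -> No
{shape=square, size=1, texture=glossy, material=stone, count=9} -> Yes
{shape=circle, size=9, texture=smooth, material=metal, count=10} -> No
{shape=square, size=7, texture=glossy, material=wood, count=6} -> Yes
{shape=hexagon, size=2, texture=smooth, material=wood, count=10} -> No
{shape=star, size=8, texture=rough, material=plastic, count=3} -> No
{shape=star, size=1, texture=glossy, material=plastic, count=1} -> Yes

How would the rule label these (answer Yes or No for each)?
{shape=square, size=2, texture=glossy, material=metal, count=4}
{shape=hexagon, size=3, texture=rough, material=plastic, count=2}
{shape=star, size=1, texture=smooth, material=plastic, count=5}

Rule: texture is glossy. This holds for each 'Yes' example and fails for each 'No' one.
{shape=square, size=2, texture=glossy, material=metal, count=4}: texture is glossy — fits, so Yes.
{shape=hexagon, size=3, texture=rough, material=plastic, count=2}: texture is rough — does not pass, so No.
{shape=star, size=1, texture=smooth, material=plastic, count=5}: texture is smooth — does not pass, so No.

Yes, No, No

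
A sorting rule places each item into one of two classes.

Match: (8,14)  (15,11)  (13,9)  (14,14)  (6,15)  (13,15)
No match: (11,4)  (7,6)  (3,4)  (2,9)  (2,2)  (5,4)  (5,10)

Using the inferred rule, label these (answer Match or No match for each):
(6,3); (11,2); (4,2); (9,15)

No match, No match, No match, Match

The distinguishing property — sum ≥ 21 — holds for all the 'Match' cases and none of the 'No match' cases.
No match: (6,3), since 6+3 = 9.
No match: (11,2), since 11+2 = 13.
No match: (4,2), since 4+2 = 6.
Match: (9,15), since 9+15 = 24.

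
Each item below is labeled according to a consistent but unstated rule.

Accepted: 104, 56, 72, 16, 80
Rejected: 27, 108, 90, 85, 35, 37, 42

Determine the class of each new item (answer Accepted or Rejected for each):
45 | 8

Rejected, Accepted

The simplest hypothesis consistent with all the labels is: multiple of 8.
45: 45 = 8·5 + 5, does not fit → Rejected. 8: 8 = 8·1, satisfies this → Accepted.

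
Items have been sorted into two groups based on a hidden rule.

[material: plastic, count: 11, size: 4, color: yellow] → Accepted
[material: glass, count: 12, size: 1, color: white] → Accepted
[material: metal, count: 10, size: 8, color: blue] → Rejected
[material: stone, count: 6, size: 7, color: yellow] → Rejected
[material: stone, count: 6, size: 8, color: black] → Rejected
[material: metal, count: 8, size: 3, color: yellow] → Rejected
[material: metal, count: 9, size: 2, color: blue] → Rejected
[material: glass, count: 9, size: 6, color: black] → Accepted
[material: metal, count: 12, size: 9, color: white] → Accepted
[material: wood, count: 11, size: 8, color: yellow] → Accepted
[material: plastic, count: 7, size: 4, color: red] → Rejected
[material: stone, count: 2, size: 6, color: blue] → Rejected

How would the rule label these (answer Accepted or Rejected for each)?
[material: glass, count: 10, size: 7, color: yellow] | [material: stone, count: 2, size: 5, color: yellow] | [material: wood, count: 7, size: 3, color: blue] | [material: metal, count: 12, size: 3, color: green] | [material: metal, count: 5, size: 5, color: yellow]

Accepted, Rejected, Rejected, Accepted, Rejected

A rule that fits every label: material is glass OR count ≥ 11 — true of each 'Accepted' example, false of each 'Rejected' one.
[material: glass, count: 10, size: 7, color: yellow]: Accepted (material is glass, count = 10). [material: stone, count: 2, size: 5, color: yellow]: Rejected (material is stone, count = 2). [material: wood, count: 7, size: 3, color: blue]: Rejected (material is wood, count = 7). [material: metal, count: 12, size: 3, color: green]: Accepted (material is metal, count = 12). [material: metal, count: 5, size: 5, color: yellow]: Rejected (material is metal, count = 5).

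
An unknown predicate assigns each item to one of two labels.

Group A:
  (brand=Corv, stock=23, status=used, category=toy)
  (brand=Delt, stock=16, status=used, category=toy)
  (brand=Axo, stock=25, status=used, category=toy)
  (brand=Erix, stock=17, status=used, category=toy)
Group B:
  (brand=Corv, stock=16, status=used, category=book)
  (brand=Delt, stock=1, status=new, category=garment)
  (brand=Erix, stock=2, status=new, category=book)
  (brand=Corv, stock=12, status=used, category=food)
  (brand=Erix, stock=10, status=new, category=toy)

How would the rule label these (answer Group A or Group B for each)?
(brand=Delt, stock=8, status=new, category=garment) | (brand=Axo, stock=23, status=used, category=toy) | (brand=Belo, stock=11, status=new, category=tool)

Group B, Group A, Group B

One predicate separates the groups cleanly: status is used AND category is toy.
Group B: (brand=Delt, stock=8, status=new, category=garment), since status is new, category is garment. Group A: (brand=Axo, stock=23, status=used, category=toy), since status is used, category is toy. Group B: (brand=Belo, stock=11, status=new, category=tool), since status is new, category is tool.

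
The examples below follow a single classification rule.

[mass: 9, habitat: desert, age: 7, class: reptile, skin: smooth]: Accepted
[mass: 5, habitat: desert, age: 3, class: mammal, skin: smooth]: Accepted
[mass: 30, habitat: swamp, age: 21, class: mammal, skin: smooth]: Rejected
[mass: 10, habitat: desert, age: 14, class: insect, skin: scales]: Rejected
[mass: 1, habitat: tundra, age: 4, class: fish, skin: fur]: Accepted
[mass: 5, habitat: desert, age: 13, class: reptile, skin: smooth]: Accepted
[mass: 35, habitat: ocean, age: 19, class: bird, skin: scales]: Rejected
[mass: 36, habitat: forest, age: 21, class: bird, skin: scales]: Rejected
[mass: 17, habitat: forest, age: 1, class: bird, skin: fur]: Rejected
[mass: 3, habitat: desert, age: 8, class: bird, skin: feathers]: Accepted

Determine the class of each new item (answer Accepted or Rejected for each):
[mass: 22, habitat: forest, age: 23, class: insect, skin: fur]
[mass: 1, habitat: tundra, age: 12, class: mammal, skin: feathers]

Rejected, Accepted

The pattern is that an item is 'Accepted' exactly when: mass ≤ 9.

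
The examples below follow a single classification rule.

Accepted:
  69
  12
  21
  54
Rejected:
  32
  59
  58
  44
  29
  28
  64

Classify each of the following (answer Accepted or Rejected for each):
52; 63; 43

The pattern is that an item is 'Accepted' exactly when: multiple of 3.
52: 52 = 3·17 + 1 — does not fit, so Rejected.
63: 63 = 3·21 — has this property, so Accepted.
43: 43 = 3·14 + 1 — does not fit, so Rejected.

Rejected, Accepted, Rejected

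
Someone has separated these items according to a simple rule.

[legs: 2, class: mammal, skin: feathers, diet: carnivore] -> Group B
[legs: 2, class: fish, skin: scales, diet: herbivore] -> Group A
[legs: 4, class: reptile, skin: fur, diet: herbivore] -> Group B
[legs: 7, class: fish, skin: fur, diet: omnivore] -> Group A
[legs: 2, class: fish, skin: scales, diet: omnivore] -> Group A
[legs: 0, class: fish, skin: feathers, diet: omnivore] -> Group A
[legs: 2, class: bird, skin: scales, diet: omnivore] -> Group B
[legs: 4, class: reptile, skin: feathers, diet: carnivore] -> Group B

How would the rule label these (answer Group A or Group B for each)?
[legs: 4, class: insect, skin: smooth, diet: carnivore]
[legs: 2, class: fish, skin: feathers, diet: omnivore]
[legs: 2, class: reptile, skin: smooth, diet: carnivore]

The simplest hypothesis consistent with all the labels is: class is fish.
[legs: 4, class: insect, skin: smooth, diet: carnivore] → class is insect → Group B.
[legs: 2, class: fish, skin: feathers, diet: omnivore] → class is fish → Group A.
[legs: 2, class: reptile, skin: smooth, diet: carnivore] → class is reptile → Group B.

Group B, Group A, Group B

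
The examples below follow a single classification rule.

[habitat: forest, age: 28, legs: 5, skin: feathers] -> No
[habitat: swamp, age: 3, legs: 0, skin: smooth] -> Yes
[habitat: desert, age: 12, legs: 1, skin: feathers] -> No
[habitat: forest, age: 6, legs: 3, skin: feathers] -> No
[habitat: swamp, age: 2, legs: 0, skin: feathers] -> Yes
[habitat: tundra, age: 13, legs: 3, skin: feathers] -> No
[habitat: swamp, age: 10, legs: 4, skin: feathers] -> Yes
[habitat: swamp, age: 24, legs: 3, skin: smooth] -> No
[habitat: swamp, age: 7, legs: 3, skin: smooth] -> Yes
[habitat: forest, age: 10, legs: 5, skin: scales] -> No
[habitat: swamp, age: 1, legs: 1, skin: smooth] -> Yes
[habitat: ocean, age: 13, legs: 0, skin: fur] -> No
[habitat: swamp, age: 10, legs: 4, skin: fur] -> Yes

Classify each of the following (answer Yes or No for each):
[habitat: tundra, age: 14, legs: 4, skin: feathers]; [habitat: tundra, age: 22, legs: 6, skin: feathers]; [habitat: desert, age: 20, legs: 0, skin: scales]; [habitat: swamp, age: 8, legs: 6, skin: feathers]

No, No, No, Yes

A rule that fits every label: habitat is swamp AND age ≤ 10 — true of each 'Yes' example, false of each 'No' one.
[habitat: tundra, age: 14, legs: 4, skin: feathers] — habitat is tundra, age = 14, hence No. [habitat: tundra, age: 22, legs: 6, skin: feathers] — habitat is tundra, age = 22, hence No. [habitat: desert, age: 20, legs: 0, skin: scales] — habitat is desert, age = 20, hence No. [habitat: swamp, age: 8, legs: 6, skin: feathers] — habitat is swamp, age = 8, hence Yes.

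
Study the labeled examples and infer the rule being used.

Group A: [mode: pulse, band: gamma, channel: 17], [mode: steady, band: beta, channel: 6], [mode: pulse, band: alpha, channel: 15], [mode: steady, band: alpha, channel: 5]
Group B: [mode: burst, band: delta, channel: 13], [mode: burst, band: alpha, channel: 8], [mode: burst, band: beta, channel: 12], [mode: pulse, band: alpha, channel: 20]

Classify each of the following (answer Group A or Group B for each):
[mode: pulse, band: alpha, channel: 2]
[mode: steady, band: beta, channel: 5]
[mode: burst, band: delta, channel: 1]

Group A, Group A, Group B

Rule: mode is not burst AND channel ≤ 17. This holds for each 'Group A' example and fails for each 'Group B' one.
[mode: pulse, band: alpha, channel: 2] → mode is pulse, channel = 2 → Group A. [mode: steady, band: beta, channel: 5] → mode is steady, channel = 5 → Group A. [mode: burst, band: delta, channel: 1] → mode is burst, channel = 1 → Group B.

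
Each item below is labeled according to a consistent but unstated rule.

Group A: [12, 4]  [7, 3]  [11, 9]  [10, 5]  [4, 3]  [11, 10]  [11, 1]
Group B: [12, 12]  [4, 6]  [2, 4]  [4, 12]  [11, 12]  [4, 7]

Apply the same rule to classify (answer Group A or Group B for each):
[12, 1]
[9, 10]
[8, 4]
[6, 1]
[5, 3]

Group A, Group B, Group A, Group A, Group A

The simplest hypothesis consistent with all the labels is: first > second.
Group A: [12, 1], since 12 > 1.
Group B: [9, 10], since 9 < 10.
Group A: [8, 4], since 8 > 4.
Group A: [6, 1], since 6 > 1.
Group A: [5, 3], since 5 > 3.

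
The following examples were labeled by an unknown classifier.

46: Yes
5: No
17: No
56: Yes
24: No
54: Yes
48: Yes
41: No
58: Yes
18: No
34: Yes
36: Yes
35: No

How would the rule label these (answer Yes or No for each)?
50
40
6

'Yes' ⟺ even AND at least 34.
Yes: 50, since 50 is even, 50 ≥ 34. Yes: 40, since 40 is even, 40 ≥ 34. No: 6, since 6 is even, 6 < 34.

Yes, Yes, No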